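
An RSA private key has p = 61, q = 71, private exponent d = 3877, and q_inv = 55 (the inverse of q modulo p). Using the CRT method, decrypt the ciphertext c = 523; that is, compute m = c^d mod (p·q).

d_p = d mod (p−1) = 3877 mod 60 = 37; d_q = d mod (q−1) = 27.
m₁ = c^(d_p) mod p: c ≡ 35 (mod 61), and 35^37 mod 61 = 17.
m₂ = c^(d_q) mod q: c ≡ 26 (mod 71), and 26^27 mod 71 = 41.
h = q_inv·(m₁ − m₂) mod p = 55·(17 − 41) mod 61 = 22.
m = m₂ + h·q = 41 + 22·71 = 1603.

1603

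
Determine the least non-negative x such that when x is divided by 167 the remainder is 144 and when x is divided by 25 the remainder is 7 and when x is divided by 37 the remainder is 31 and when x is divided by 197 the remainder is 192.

24338557

The moduli are pairwise coprime; N = 167·25·37·197 = 30431575.
N/167 = 182225; 182225 ≡ 28 (mod 167); 28·6 ≡ 1, so inverse 6.
N/25 = 1217263; 1217263 ≡ 13 (mod 25); 13·2 ≡ 1, so inverse 2.
N/37 = 822475; 822475 ≡ 2 (mod 37); 2·19 ≡ 1, so inverse 19.
N/197 = 154475; 154475 ≡ 27 (mod 197); 27·73 ≡ 1, so inverse 73.
x ≡ 144·182225·6 + 7·1217263·2 + 31·822475·19 + 192·154475·73 = 2824043457.
2824043457 mod 30431575 = 24338557.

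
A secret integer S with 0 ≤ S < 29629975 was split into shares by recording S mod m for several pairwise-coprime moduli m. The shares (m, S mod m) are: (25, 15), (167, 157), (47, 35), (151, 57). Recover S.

From S ≡ 15 (mod 25) write S = 15 + 25t. Substituting into S ≡ 157 (mod 167) gives 25t ≡ 142 (mod 167), and since 25⁻¹ ≡ 147 (mod 167), t ≡ 166. Hence S ≡ 15 + 25·166 = 4165 (mod 4175).
From S ≡ 4165 (mod 4175) write S = 4165 + 4175t. Substituting into S ≡ 35 (mod 47) gives 4175t ≡ 6 (mod 47), and since 39⁻¹ ≡ 41 (mod 47), t ≡ 11. Hence S ≡ 4165 + 4175·11 = 50090 (mod 196225).
From S ≡ 50090 (mod 196225) write S = 50090 + 196225t. Substituting into S ≡ 57 (mod 151) gives 196225t ≡ 99 (mod 151), and since 76⁻¹ ≡ 2 (mod 151), t ≡ 47. Hence S ≡ 50090 + 196225·47 = 9272665 (mod 29629975).

9272665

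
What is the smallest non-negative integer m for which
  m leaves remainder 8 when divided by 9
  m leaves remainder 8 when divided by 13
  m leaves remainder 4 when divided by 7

The moduli are pairwise coprime; N = 9·13·7 = 819.
N/9 = 91; 91 ≡ 1 (mod 9), inverse 1.
N/13 = 63; 63 ≡ 11 (mod 13); 11·6 ≡ 1, so inverse 6.
N/7 = 117; 117 ≡ 5 (mod 7); 5·3 ≡ 1, so inverse 3.
m ≡ 8·91·1 + 8·63·6 + 4·117·3 = 5156.
5156 mod 819 = 242.

242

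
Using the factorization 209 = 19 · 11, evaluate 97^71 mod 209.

86

Mod 19: 97 ≡ 2; by Fermat, exponent reduces to 71 mod 18 = 17; 2^17 ≡ 10 (mod 19).
Mod 11: 97 ≡ 9; by Fermat, exponent reduces to 71 mod 10 = 1; 9^1 ≡ 9 (mod 11).
Combine by CRT: x ≡ 10 (mod 19), x ≡ 9 (mod 11) ⇒ x ≡ 86 (mod 209).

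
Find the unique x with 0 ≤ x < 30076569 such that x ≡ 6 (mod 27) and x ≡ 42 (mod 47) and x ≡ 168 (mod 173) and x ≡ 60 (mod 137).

6114507

Combine the congruences pairwise.
From x ≡ 6 (mod 27) write x = 6 + 27t. Substituting into x ≡ 42 (mod 47) gives 27t ≡ 36 (mod 47), and since 27⁻¹ ≡ 7 (mod 47), t ≡ 17. Hence x ≡ 6 + 27·17 = 465 (mod 1269).
From x ≡ 465 (mod 1269) write x = 465 + 1269t. Substituting into x ≡ 168 (mod 173) gives 1269t ≡ 49 (mod 173), and since 58⁻¹ ≡ 3 (mod 173), t ≡ 147. Hence x ≡ 465 + 1269·147 = 187008 (mod 219537).
From x ≡ 187008 (mod 219537) write x = 187008 + 219537t. Substituting into x ≡ 60 (mod 137) gives 219537t ≡ 57 (mod 137), and since 63⁻¹ ≡ 87 (mod 137), t ≡ 27. Hence x ≡ 187008 + 219537·27 = 6114507 (mod 30076569).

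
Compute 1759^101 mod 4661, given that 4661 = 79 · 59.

417

Mod 79: 1759 ≡ 21; by Fermat, exponent reduces to 101 mod 78 = 23; 21^23 ≡ 22 (mod 79).
Mod 59: 1759 ≡ 48; by Fermat, exponent reduces to 101 mod 58 = 43; 48^43 ≡ 4 (mod 59).
Combine by CRT: x ≡ 22 (mod 79), x ≡ 4 (mod 59) ⇒ x ≡ 417 (mod 4661).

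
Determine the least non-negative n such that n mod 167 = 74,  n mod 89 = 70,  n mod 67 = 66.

The moduli are pairwise coprime; M = 167·89·67 = 995821.
M/167 = 5963; 5963 ≡ 118 (mod 167); 118·92 ≡ 1, so inverse 92.
M/89 = 11189; 11189 ≡ 64 (mod 89); 64·32 ≡ 1, so inverse 32.
M/67 = 14863; 14863 ≡ 56 (mod 67); 56·6 ≡ 1, so inverse 6.
n ≡ 74·5963·92 + 70·11189·32 + 66·14863·6 = 71545212.
71545212 mod 995821 = 841921.

841921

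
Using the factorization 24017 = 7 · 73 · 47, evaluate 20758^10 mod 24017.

18554

Mod 7: 20758 ≡ 3; by Fermat, exponent reduces to 10 mod 6 = 4; 3^4 ≡ 4 (mod 7).
Mod 73: 20758 ≡ 26; 26^10 ≡ 12 (mod 73).
Mod 47: 20758 ≡ 31; 31^10 ≡ 36 (mod 47).
Combine by CRT: x ≡ 4 (mod 7), x ≡ 12 (mod 73), x ≡ 36 (mod 47) ⇒ x ≡ 18554 (mod 24017).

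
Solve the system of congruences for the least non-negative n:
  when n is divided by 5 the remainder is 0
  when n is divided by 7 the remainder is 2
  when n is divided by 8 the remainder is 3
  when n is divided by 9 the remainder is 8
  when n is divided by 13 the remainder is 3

26315

The moduli are pairwise coprime; M = 5·7·8·9·13 = 32760.
M/5 = 6552; 6552 ≡ 2 (mod 5); 2·3 ≡ 1, so inverse 3.
M/7 = 4680; 4680 ≡ 4 (mod 7); 4·2 ≡ 1, so inverse 2.
M/8 = 4095; 4095 ≡ 7 (mod 8); 7·7 ≡ 1, so inverse 7.
M/9 = 3640; 3640 ≡ 4 (mod 9); 4·7 ≡ 1, so inverse 7.
M/13 = 2520; 2520 ≡ 11 (mod 13); 11·6 ≡ 1, so inverse 6.
n ≡ 0·6552·3 + 2·4680·2 + 3·4095·7 + 8·3640·7 + 3·2520·6 = 353915.
353915 mod 32760 = 26315.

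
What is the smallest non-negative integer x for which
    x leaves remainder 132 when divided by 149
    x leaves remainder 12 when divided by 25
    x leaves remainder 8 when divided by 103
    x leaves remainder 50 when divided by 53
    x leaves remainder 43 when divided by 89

Combine the congruences pairwise.
From x ≡ 132 (mod 149) write x = 132 + 149t. Substituting into x ≡ 12 (mod 25) gives 149t ≡ 5 (mod 25), and since 24⁻¹ ≡ 24 (mod 25), t ≡ 20. Hence x ≡ 132 + 149·20 = 3112 (mod 3725).
From x ≡ 3112 (mod 3725) write x = 3112 + 3725t. Substituting into x ≡ 8 (mod 103) gives 3725t ≡ 89 (mod 103), and since 17⁻¹ ≡ 97 (mod 103), t ≡ 84. Hence x ≡ 3112 + 3725·84 = 316012 (mod 383675).
From x ≡ 316012 (mod 383675) write x = 316012 + 383675t. Substituting into x ≡ 50 (mod 53) gives 383675t ≡ 24 (mod 53), and since 8⁻¹ ≡ 20 (mod 53), t ≡ 3. Hence x ≡ 316012 + 383675·3 = 1467037 (mod 20334775).
From x ≡ 1467037 (mod 20334775) write x = 1467037 + 20334775t. Substituting into x ≡ 43 (mod 89) gives 20334775t ≡ 82 (mod 89), and since 55⁻¹ ≡ 34 (mod 89), t ≡ 29. Hence x ≡ 1467037 + 20334775·29 = 591175512 (mod 1809794975).

591175512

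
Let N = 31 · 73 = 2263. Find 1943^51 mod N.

1052

Mod 31: 1943 ≡ 21; by Fermat, exponent reduces to 51 mod 30 = 21; 21^21 ≡ 29 (mod 31).
Mod 73: 1943 ≡ 45; 45^51 ≡ 30 (mod 73).
Combine by CRT: x ≡ 29 (mod 31), x ≡ 30 (mod 73) ⇒ x ≡ 1052 (mod 2263).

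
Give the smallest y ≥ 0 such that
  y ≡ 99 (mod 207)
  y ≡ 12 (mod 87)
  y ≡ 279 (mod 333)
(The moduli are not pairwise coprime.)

120159

gcd(207, 87) = 3 and 3 | (12 − 99), so the pair is consistent; merging gives y ≡ 99 (mod 6003), where 6003 = lcm(207, 87).
gcd(6003, 333) = 9 and 9 | (279 − 99), so the pair is consistent; merging gives y ≡ 120159 (mod 222111), where 222111 = lcm(6003, 333).
The solution is unique modulo lcm(207, 87, 333) = 222111.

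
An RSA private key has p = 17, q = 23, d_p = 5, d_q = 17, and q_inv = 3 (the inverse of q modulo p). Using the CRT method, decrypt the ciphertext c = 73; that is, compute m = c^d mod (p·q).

48

m₁ = c^(d_p) mod p: c ≡ 5 (mod 17), and 5^5 mod 17 = 14.
m₂ = c^(d_q) mod q: c ≡ 4 (mod 23), and 4^17 mod 23 = 2.
h = q_inv·(m₁ − m₂) mod p = 3·(14 − 2) mod 17 = 2.
m = m₂ + h·q = 2 + 2·23 = 48.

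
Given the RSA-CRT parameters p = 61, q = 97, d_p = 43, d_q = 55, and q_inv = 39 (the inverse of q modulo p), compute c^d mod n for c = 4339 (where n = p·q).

268

m₁ = c^(d_p) mod p: c ≡ 8 (mod 61), and 8^43 mod 61 = 24.
m₂ = c^(d_q) mod q: c ≡ 71 (mod 97), and 71^55 mod 97 = 74.
h = q_inv·(m₁ − m₂) mod p = 39·(24 − 74) mod 61 = 2.
m = m₂ + h·q = 74 + 2·97 = 268.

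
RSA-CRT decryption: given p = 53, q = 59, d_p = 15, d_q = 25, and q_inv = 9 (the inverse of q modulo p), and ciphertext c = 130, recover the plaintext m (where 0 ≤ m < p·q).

2749

m₁ = c^(d_p) mod p: c ≡ 24 (mod 53), and 24^15 mod 53 = 46.
m₂ = c^(d_q) mod q: c ≡ 12 (mod 59), and 12^25 mod 59 = 35.
h = q_inv·(m₁ − m₂) mod p = 9·(46 − 35) mod 53 = 46.
m = m₂ + h·q = 35 + 46·59 = 2749.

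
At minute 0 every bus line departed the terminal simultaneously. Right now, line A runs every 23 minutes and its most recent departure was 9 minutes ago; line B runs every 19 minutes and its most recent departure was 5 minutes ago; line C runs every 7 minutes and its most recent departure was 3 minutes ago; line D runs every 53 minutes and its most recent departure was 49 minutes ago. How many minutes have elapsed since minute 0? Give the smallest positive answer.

98311

The moduli are pairwise coprime; N = 23·19·7·53 = 162127.
N/23 = 7049; 7049 ≡ 11 (mod 23); 11·21 ≡ 1, so inverse 21.
N/19 = 8533; 8533 ≡ 2 (mod 19); 2·10 ≡ 1, so inverse 10.
N/7 = 23161; 23161 ≡ 5 (mod 7); 5·3 ≡ 1, so inverse 3.
N/53 = 3059; 3059 ≡ 38 (mod 53); 38·7 ≡ 1, so inverse 7.
t ≡ 9·7049·21 + 5·8533·10 + 3·23161·3 + 49·3059·7 = 3016597.
3016597 mod 162127 = 98311.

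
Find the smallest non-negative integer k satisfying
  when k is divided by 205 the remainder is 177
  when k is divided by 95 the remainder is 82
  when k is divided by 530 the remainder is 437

gcd(205, 95) = 5 and 5 | (82 − 177), so the pair is consistent; merging gives k ≡ 177 (mod 3895), where 3895 = lcm(205, 95).
gcd(3895, 530) = 5 and 5 | (437 − 177), so the pair is consistent; merging gives k ≡ 39127 (mod 412870), where 412870 = lcm(3895, 530).
The solution is unique modulo lcm(205, 95, 530) = 412870.

39127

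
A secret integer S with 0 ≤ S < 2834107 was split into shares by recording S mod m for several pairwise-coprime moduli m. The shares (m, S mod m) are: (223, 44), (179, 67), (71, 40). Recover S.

From S ≡ 44 (mod 223) write S = 44 + 223t. Substituting into S ≡ 67 (mod 179) gives 223t ≡ 23 (mod 179), and since 44⁻¹ ≡ 118 (mod 179), t ≡ 29. Hence S ≡ 44 + 223·29 = 6511 (mod 39917).
From S ≡ 6511 (mod 39917) write S = 6511 + 39917t. Substituting into S ≡ 40 (mod 71) gives 39917t ≡ 61 (mod 71), and since 15⁻¹ ≡ 19 (mod 71), t ≡ 23. Hence S ≡ 6511 + 39917·23 = 924602 (mod 2834107).

924602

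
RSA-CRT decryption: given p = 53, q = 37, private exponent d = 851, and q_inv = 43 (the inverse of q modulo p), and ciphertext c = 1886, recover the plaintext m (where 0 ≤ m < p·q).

d_p = d mod (p−1) = 851 mod 52 = 19; d_q = d mod (q−1) = 23.
m₁ = c^(d_p) mod p: c ≡ 31 (mod 53), and 31^19 mod 53 = 8.
m₂ = c^(d_q) mod q: c ≡ 36 (mod 37), and 36^23 mod 37 = 36.
h = q_inv·(m₁ − m₂) mod p = 43·(8 − 36) mod 53 = 15.
m = m₂ + h·q = 36 + 15·37 = 591.

591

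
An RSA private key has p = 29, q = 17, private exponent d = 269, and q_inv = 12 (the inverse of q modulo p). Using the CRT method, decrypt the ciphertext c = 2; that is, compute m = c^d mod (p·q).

253

d_p = d mod (p−1) = 269 mod 28 = 17; d_q = d mod (q−1) = 13.
m₁ = c^(d_p) mod p: c ≡ 2 (mod 29), and 2^17 mod 29 = 21.
m₂ = c^(d_q) mod q: c ≡ 2 (mod 17), and 2^13 mod 17 = 15.
h = q_inv·(m₁ − m₂) mod p = 12·(21 − 15) mod 29 = 14.
m = m₂ + h·q = 15 + 14·17 = 253.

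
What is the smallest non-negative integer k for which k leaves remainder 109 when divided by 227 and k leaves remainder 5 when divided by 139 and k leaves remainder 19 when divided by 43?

The moduli are pairwise coprime; N = 227·139·43 = 1356779.
N/227 = 5977; 5977 ≡ 75 (mod 227); 75·112 ≡ 1, so inverse 112.
N/139 = 9761; 9761 ≡ 31 (mod 139); 31·9 ≡ 1, so inverse 9.
N/43 = 31553; 31553 ≡ 34 (mod 43); 34·19 ≡ 1, so inverse 19.
k ≡ 109·5977·112 + 5·9761·9 + 19·31553·19 = 84797094.
84797094 mod 1356779 = 676796.

676796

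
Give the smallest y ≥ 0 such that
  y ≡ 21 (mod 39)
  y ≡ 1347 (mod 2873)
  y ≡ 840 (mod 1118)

44442

Combine the congruences pairwise.
gcd(39, 2873) = 13 and 13 | (1347 − 21), so the pair is consistent; merging gives y ≡ 1347 (mod 8619), where 8619 = lcm(39, 2873).
gcd(8619, 1118) = 13 and 13 | (840 − 1347), so the pair is consistent; merging gives y ≡ 44442 (mod 741234), where 741234 = lcm(8619, 1118).
The solution is unique modulo lcm(39, 2873, 1118) = 741234.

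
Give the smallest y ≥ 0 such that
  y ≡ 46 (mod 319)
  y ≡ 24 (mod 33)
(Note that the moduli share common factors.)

684

gcd(319, 33) = 11 and 11 | (24 − 46), so the pair is consistent; merging gives y ≡ 684 (mod 957), where 957 = lcm(319, 33).
The solution is unique modulo lcm(319, 33) = 957.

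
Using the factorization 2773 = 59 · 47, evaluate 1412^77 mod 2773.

1102

Mod 59: 1412 ≡ 55; by Fermat, exponent reduces to 77 mod 58 = 19; 55^19 ≡ 40 (mod 59).
Mod 47: 1412 ≡ 2; by Fermat, exponent reduces to 77 mod 46 = 31; 2^31 ≡ 21 (mod 47).
Combine by CRT: x ≡ 40 (mod 59), x ≡ 21 (mod 47) ⇒ x ≡ 1102 (mod 2773).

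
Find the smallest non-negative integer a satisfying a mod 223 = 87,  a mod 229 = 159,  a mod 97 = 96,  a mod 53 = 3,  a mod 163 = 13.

8876412284

The moduli are pairwise coprime; N = 223·229·97·53·163 = 42793277861.
N/223 = 191898107; 191898107 ≡ 140 (mod 223); 140·180 ≡ 1, so inverse 180.
N/229 = 186870209; 186870209 ≡ 26 (mod 229); 26·185 ≡ 1, so inverse 185.
N/97 = 441167813; 441167813 ≡ 76 (mod 97); 76·60 ≡ 1, so inverse 60.
N/53 = 807420337; 807420337 ≡ 52 (mod 53); 52·52 ≡ 1, so inverse 52.
N/163 = 262535447; 262535447 ≡ 149 (mod 163); 149·128 ≡ 1, so inverse 128.
a ≡ 87·191898107·180 + 159·186870209·185 + 96·441167813·60 + 3·807420337·52 + 13·262535447·128 = 11605854712615.
11605854712615 mod 42793277861 = 8876412284.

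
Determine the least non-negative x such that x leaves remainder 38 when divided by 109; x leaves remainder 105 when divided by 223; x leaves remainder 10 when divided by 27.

11701

The moduli are pairwise coprime; N = 109·223·27 = 656289.
N/109 = 6021; 6021 ≡ 26 (mod 109); 26·21 ≡ 1, so inverse 21.
N/223 = 2943; 2943 ≡ 44 (mod 223); 44·147 ≡ 1, so inverse 147.
N/27 = 24307; 24307 ≡ 7 (mod 27); 7·4 ≡ 1, so inverse 4.
x ≡ 38·6021·21 + 105·2943·147 + 10·24307·4 = 51202243.
51202243 mod 656289 = 11701.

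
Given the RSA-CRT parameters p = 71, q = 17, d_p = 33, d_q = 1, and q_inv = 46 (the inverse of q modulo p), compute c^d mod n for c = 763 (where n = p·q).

m₁ = c^(d_p) mod p: c ≡ 53 (mod 71), and 53^33 mod 71 = 55.
m₂ = c^(d_q) mod q: c ≡ 15 (mod 17), and 15^1 mod 17 = 15.
h = q_inv·(m₁ − m₂) mod p = 46·(55 − 15) mod 71 = 65.
m = m₂ + h·q = 15 + 65·17 = 1120.

1120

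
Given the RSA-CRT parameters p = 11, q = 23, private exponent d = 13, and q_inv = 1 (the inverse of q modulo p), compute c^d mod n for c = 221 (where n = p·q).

34

d_p = d mod (p−1) = 13 mod 10 = 3; d_q = d mod (q−1) = 13.
m₁ = c^(d_p) mod p: c ≡ 1 (mod 11), and 1^3 mod 11 = 1.
m₂ = c^(d_q) mod q: c ≡ 14 (mod 23), and 14^13 mod 23 = 11.
h = q_inv·(m₁ − m₂) mod p = 1·(1 − 11) mod 11 = 1.
m = m₂ + h·q = 11 + 1·23 = 34.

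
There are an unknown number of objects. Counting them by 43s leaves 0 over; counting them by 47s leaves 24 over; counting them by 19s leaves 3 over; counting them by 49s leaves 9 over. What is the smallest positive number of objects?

The moduli are pairwise coprime; M = 43·47·19·49 = 1881551.
M/43 = 43757; 43757 ≡ 26 (mod 43); 26·5 ≡ 1, so inverse 5.
M/47 = 40033; 40033 ≡ 36 (mod 47); 36·17 ≡ 1, so inverse 17.
M/19 = 99029; 99029 ≡ 1 (mod 19), inverse 1.
M/49 = 38399; 38399 ≡ 32 (mod 49); 32·23 ≡ 1, so inverse 23.
N ≡ 0·43757·5 + 24·40033·17 + 3·99029·1 + 9·38399·23 = 24579144.
24579144 mod 1881551 = 118981.

118981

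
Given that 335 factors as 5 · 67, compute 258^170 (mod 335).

304

Mod 5: 258 ≡ 3; by Fermat, exponent reduces to 170 mod 4 = 2; 3^2 ≡ 4 (mod 5).
Mod 67: 258 ≡ 57; by Fermat, exponent reduces to 170 mod 66 = 38; 57^38 ≡ 36 (mod 67).
Combine by CRT: x ≡ 4 (mod 5), x ≡ 36 (mod 67) ⇒ x ≡ 304 (mod 335).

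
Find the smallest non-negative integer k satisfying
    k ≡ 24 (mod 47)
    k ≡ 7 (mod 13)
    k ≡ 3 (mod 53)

Combine the congruences pairwise.
From k ≡ 24 (mod 47) write k = 24 + 47t. Substituting into k ≡ 7 (mod 13) gives 47t ≡ 9 (mod 13), and since 8⁻¹ ≡ 5 (mod 13), t ≡ 6. Hence k ≡ 24 + 47·6 = 306 (mod 611).
From k ≡ 306 (mod 611) write k = 306 + 611t. Substituting into k ≡ 3 (mod 53) gives 611t ≡ 15 (mod 53), and since 28⁻¹ ≡ 36 (mod 53), t ≡ 10. Hence k ≡ 306 + 611·10 = 6416 (mod 32383).

6416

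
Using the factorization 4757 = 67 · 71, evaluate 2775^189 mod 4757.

2348

Mod 67: 2775 ≡ 28; by Fermat, exponent reduces to 189 mod 66 = 57; 28^57 ≡ 3 (mod 67).
Mod 71: 2775 ≡ 6; by Fermat, exponent reduces to 189 mod 70 = 49; 6^49 ≡ 5 (mod 71).
Combine by CRT: x ≡ 3 (mod 67), x ≡ 5 (mod 71) ⇒ x ≡ 2348 (mod 4757).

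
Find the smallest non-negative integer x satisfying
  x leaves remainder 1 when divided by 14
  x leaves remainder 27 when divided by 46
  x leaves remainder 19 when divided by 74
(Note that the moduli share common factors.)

gcd(14, 46) = 2 and 2 | (27 − 1), so the pair is consistent; merging gives x ≡ 211 (mod 322), where 322 = lcm(14, 46).
gcd(322, 74) = 2 and 2 | (19 − 211), so the pair is consistent; merging gives x ≡ 1499 (mod 11914), where 11914 = lcm(322, 74).
The solution is unique modulo lcm(14, 46, 74) = 11914.

1499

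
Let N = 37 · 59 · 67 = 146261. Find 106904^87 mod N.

50208

Mod 37: 106904 ≡ 11; by Fermat, exponent reduces to 87 mod 36 = 15; 11^15 ≡ 36 (mod 37).
Mod 59: 106904 ≡ 55; by Fermat, exponent reduces to 87 mod 58 = 29; 55^29 ≡ 58 (mod 59).
Mod 67: 106904 ≡ 39; by Fermat, exponent reduces to 87 mod 66 = 21; 39^21 ≡ 25 (mod 67).
Combine by CRT: x ≡ 36 (mod 37), x ≡ 58 (mod 59), x ≡ 25 (mod 67) ⇒ x ≡ 50208 (mod 146261).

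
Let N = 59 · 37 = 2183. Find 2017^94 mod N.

Mod 59: 2017 ≡ 11; by Fermat, exponent reduces to 94 mod 58 = 36; 11^36 ≡ 57 (mod 59).
Mod 37: 2017 ≡ 19; by Fermat, exponent reduces to 94 mod 36 = 22; 19^22 ≡ 30 (mod 37).
Combine by CRT: x ≡ 57 (mod 59), x ≡ 30 (mod 37) ⇒ x ≡ 1473 (mod 2183).

1473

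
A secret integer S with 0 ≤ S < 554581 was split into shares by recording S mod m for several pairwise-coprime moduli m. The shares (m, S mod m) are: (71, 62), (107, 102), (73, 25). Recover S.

The moduli are pairwise coprime; N = 71·107·73 = 554581.
N/71 = 7811; 7811 ≡ 1 (mod 71), inverse 1.
N/107 = 5183; 5183 ≡ 47 (mod 107); 47·41 ≡ 1, so inverse 41.
N/73 = 7597; 7597 ≡ 5 (mod 73); 5·44 ≡ 1, so inverse 44.
S ≡ 62·7811·1 + 102·5183·41 + 25·7597·44 = 30516288.
30516288 mod 554581 = 14333.

14333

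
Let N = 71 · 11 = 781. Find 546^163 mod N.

Mod 71: 546 ≡ 49; by Fermat, exponent reduces to 163 mod 70 = 23; 49^23 ≡ 40 (mod 71).
Mod 11: 546 ≡ 7; by Fermat, exponent reduces to 163 mod 10 = 3; 7^3 ≡ 2 (mod 11).
Combine by CRT: x ≡ 40 (mod 71), x ≡ 2 (mod 11) ⇒ x ≡ 750 (mod 781).

750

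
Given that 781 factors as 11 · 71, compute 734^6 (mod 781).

Mod 11: 734 ≡ 8; 8^6 ≡ 3 (mod 11).
Mod 71: 734 ≡ 24; 24^6 ≡ 15 (mod 71).
Combine by CRT: x ≡ 3 (mod 11), x ≡ 15 (mod 71) ⇒ x ≡ 157 (mod 781).

157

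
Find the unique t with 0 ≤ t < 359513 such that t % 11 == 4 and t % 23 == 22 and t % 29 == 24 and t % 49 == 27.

From t ≡ 4 (mod 11) write t = 4 + 11s. Substituting into t ≡ 22 (mod 23) gives 11s ≡ 18 (mod 23), and since 11⁻¹ ≡ 21 (mod 23), s ≡ 10. Hence t ≡ 4 + 11·10 = 114 (mod 253).
From t ≡ 114 (mod 253) write t = 114 + 253s. Substituting into t ≡ 24 (mod 29) gives 253s ≡ 26 (mod 29), and since 21⁻¹ ≡ 18 (mod 29), s ≡ 4. Hence t ≡ 114 + 253·4 = 1126 (mod 7337).
From t ≡ 1126 (mod 7337) write t = 1126 + 7337s. Substituting into t ≡ 27 (mod 49) gives 7337s ≡ 28 (mod 49), and since 36⁻¹ ≡ 15 (mod 49), s ≡ 28. Hence t ≡ 1126 + 7337·28 = 206562 (mod 359513).

206562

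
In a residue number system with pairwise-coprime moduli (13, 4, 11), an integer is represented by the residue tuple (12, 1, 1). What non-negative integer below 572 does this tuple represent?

The moduli are pairwise coprime; N = 13·4·11 = 572.
N/13 = 44; 44 ≡ 5 (mod 13); 5·8 ≡ 1, so inverse 8.
N/4 = 143; 143 ≡ 3 (mod 4); 3·3 ≡ 1, so inverse 3.
N/11 = 52; 52 ≡ 8 (mod 11); 8·7 ≡ 1, so inverse 7.
x ≡ 12·44·8 + 1·143·3 + 1·52·7 = 5017.
5017 mod 572 = 441.

441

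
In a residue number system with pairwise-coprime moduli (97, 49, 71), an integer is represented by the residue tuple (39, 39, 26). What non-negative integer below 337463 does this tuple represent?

The moduli are pairwise coprime; N = 97·49·71 = 337463.
N/97 = 3479; 3479 ≡ 84 (mod 97); 84·82 ≡ 1, so inverse 82.
N/49 = 6887; 6887 ≡ 27 (mod 49); 27·20 ≡ 1, so inverse 20.
N/71 = 4753; 4753 ≡ 67 (mod 71); 67·53 ≡ 1, so inverse 53.
x ≡ 39·3479·82 + 39·6887·20 + 26·4753·53 = 23047336.
23047336 mod 337463 = 99852.

99852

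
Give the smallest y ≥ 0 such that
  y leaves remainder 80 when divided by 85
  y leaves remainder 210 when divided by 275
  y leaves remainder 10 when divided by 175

5435

Combine the congruences pairwise.
gcd(85, 275) = 5 and 5 | (210 − 80), so the pair is consistent; merging gives y ≡ 760 (mod 4675), where 4675 = lcm(85, 275).
gcd(4675, 175) = 25 and 25 | (10 − 760), so the pair is consistent; merging gives y ≡ 5435 (mod 32725), where 32725 = lcm(4675, 175).
The solution is unique modulo lcm(85, 275, 175) = 32725.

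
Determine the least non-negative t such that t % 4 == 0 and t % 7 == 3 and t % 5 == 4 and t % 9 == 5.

From t ≡ 0 (mod 4) write t = 0 + 4s. Substituting into t ≡ 3 (mod 7) gives 4s ≡ 3 (mod 7), and since 4⁻¹ ≡ 2 (mod 7), s ≡ 6. Hence t ≡ 0 + 4·6 = 24 (mod 28).
From t ≡ 24 (mod 28) write t = 24 + 28s. Substituting into t ≡ 4 (mod 5) gives 28s ≡ 0 (mod 5), and since 3⁻¹ ≡ 2 (mod 5), s ≡ 0. Hence t ≡ 24 + 28·0 = 24 (mod 140).
From t ≡ 24 (mod 140) write t = 24 + 140s. Substituting into t ≡ 5 (mod 9) gives 140s ≡ 8 (mod 9), and since 5⁻¹ ≡ 2 (mod 9), s ≡ 7. Hence t ≡ 24 + 140·7 = 1004 (mod 1260).

1004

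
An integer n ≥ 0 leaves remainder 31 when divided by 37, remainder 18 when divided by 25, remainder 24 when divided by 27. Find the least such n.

12093

The moduli are pairwise coprime; M = 37·25·27 = 24975.
M/37 = 675; 675 ≡ 9 (mod 37); 9·33 ≡ 1, so inverse 33.
M/25 = 999; 999 ≡ 24 (mod 25); 24·24 ≡ 1, so inverse 24.
M/27 = 925; 925 ≡ 7 (mod 27); 7·4 ≡ 1, so inverse 4.
n ≡ 31·675·33 + 18·999·24 + 24·925·4 = 1210893.
1210893 mod 24975 = 12093.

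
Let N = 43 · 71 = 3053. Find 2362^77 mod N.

Mod 43: 2362 ≡ 40; by Fermat, exponent reduces to 77 mod 42 = 35; 40^35 ≡ 36 (mod 43).
Mod 71: 2362 ≡ 19; by Fermat, exponent reduces to 77 mod 70 = 7; 19^7 ≡ 57 (mod 71).
Combine by CRT: x ≡ 36 (mod 43), x ≡ 57 (mod 71) ⇒ x ≡ 767 (mod 3053).

767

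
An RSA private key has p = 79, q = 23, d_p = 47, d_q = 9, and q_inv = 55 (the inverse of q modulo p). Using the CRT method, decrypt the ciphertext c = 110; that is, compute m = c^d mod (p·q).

m₁ = c^(d_p) mod p: c ≡ 31 (mod 79), and 31^47 mod 79 = 42.
m₂ = c^(d_q) mod q: c ≡ 18 (mod 23), and 18^9 mod 23 = 12.
h = q_inv·(m₁ − m₂) mod p = 55·(42 − 12) mod 79 = 70.
m = m₂ + h·q = 12 + 70·23 = 1622.

1622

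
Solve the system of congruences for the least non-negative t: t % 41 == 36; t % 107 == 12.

2045

Combine the congruences pairwise.
From t ≡ 36 (mod 41) write t = 36 + 41s. Substituting into t ≡ 12 (mod 107) gives 41s ≡ 83 (mod 107), and since 41⁻¹ ≡ 47 (mod 107), s ≡ 49. Hence t ≡ 36 + 41·49 = 2045 (mod 4387).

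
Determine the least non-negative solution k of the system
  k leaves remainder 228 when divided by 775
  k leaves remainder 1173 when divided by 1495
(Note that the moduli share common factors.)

gcd(775, 1495) = 5 and 5 | (1173 − 228), so the pair is consistent; merging gives k ≡ 216453 (mod 231725), where 231725 = lcm(775, 1495).
The solution is unique modulo lcm(775, 1495) = 231725.

216453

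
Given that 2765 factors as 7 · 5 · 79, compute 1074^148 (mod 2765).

1936

Mod 7: 1074 ≡ 3; by Fermat, exponent reduces to 148 mod 6 = 4; 3^4 ≡ 4 (mod 7).
Mod 5: 1074 ≡ 4; since 4 | 148, by Fermat 4^148 ≡ 1 (mod 5).
Mod 79: 1074 ≡ 47; by Fermat, exponent reduces to 148 mod 78 = 70; 47^70 ≡ 40 (mod 79).
Combine by CRT: x ≡ 4 (mod 7), x ≡ 1 (mod 5), x ≡ 40 (mod 79) ⇒ x ≡ 1936 (mod 2765).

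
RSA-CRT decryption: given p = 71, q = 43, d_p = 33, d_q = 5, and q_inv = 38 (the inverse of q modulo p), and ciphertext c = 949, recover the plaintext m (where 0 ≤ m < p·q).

m₁ = c^(d_p) mod p: c ≡ 26 (mod 71), and 26^33 mod 71 = 23.
m₂ = c^(d_q) mod q: c ≡ 3 (mod 43), and 3^5 mod 43 = 28.
h = q_inv·(m₁ − m₂) mod p = 38·(23 − 28) mod 71 = 23.
m = m₂ + h·q = 28 + 23·43 = 1017.

1017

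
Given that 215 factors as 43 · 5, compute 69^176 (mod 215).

96

Mod 43: 69 ≡ 26; by Fermat, exponent reduces to 176 mod 42 = 8; 26^8 ≡ 10 (mod 43).
Mod 5: 69 ≡ 4; since 4 | 176, by Fermat 4^176 ≡ 1 (mod 5).
Combine by CRT: x ≡ 10 (mod 43), x ≡ 1 (mod 5) ⇒ x ≡ 96 (mod 215).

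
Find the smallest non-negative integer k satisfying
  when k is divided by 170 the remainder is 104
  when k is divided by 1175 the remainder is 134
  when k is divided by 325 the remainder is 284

401984

gcd(170, 1175) = 5 and 5 | (134 − 104), so the pair is consistent; merging gives k ≡ 2484 (mod 39950), where 39950 = lcm(170, 1175).
gcd(39950, 325) = 25 and 25 | (284 − 2484), so the pair is consistent; merging gives k ≡ 401984 (mod 519350), where 519350 = lcm(39950, 325).
The solution is unique modulo lcm(170, 1175, 325) = 519350.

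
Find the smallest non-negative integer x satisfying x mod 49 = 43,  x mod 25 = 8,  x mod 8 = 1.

The moduli are pairwise coprime; N = 49·25·8 = 9800.
N/49 = 200; 200 ≡ 4 (mod 49); 4·37 ≡ 1, so inverse 37.
N/25 = 392; 392 ≡ 17 (mod 25); 17·3 ≡ 1, so inverse 3.
N/8 = 1225; 1225 ≡ 1 (mod 8), inverse 1.
x ≡ 43·200·37 + 8·392·3 + 1·1225·1 = 328833.
328833 mod 9800 = 5433.

5433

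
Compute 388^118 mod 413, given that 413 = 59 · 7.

Mod 59: 388 ≡ 34; by Fermat, exponent reduces to 118 mod 58 = 2; 34^2 ≡ 35 (mod 59).
Mod 7: 388 ≡ 3; by Fermat, exponent reduces to 118 mod 6 = 4; 3^4 ≡ 4 (mod 7).
Combine by CRT: x ≡ 35 (mod 59), x ≡ 4 (mod 7) ⇒ x ≡ 389 (mod 413).

389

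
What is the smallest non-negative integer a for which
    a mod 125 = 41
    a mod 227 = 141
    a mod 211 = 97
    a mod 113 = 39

The moduli are pairwise coprime; N = 125·227·211·113 = 676545125.
N/125 = 5412361; 5412361 ≡ 111 (mod 125); 111·116 ≡ 1, so inverse 116.
N/227 = 2980375; 2980375 ≡ 92 (mod 227); 92·190 ≡ 1, so inverse 190.
N/211 = 3206375; 3206375 ≡ 19 (mod 211); 19·100 ≡ 1, so inverse 100.
N/113 = 5987125; 5987125 ≡ 46 (mod 113); 46·86 ≡ 1, so inverse 86.
a ≡ 41·5412361·116 + 141·2980375·190 + 97·3206375·100 + 39·5987125·86 = 156768089916.
156768089916 mod 676545125 = 486166041.

486166041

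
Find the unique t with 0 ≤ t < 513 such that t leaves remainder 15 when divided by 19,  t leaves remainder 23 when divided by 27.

509

From t ≡ 15 (mod 19) write t = 15 + 19s. Substituting into t ≡ 23 (mod 27) gives 19s ≡ 8 (mod 27), and since 19⁻¹ ≡ 10 (mod 27), s ≡ 26. Hence t ≡ 15 + 19·26 = 509 (mod 513).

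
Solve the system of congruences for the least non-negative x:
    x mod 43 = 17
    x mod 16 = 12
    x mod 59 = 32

The moduli are pairwise coprime; N = 43·16·59 = 40592.
N/43 = 944; 944 ≡ 41 (mod 43); 41·21 ≡ 1, so inverse 21.
N/16 = 2537; 2537 ≡ 9 (mod 16); 9·9 ≡ 1, so inverse 9.
N/59 = 688; 688 ≡ 39 (mod 59); 39·56 ≡ 1, so inverse 56.
x ≡ 17·944·21 + 12·2537·9 + 32·688·56 = 1843900.
1843900 mod 40592 = 17260.

17260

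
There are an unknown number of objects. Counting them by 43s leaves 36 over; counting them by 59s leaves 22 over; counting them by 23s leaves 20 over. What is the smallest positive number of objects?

3562

The moduli are pairwise coprime; M = 43·59·23 = 58351.
M/43 = 1357; 1357 ≡ 24 (mod 43); 24·9 ≡ 1, so inverse 9.
M/59 = 989; 989 ≡ 45 (mod 59); 45·21 ≡ 1, so inverse 21.
M/23 = 2537; 2537 ≡ 7 (mod 23); 7·10 ≡ 1, so inverse 10.
N ≡ 36·1357·9 + 22·989·21 + 20·2537·10 = 1403986.
1403986 mod 58351 = 3562.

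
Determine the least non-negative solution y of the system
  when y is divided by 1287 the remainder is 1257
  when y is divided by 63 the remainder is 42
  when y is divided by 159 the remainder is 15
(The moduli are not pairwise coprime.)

gcd(1287, 63) = 9 and 9 | (42 − 1257), so the pair is consistent; merging gives y ≡ 6405 (mod 9009), where 9009 = lcm(1287, 63).
gcd(9009, 159) = 3 and 3 | (15 − 6405), so the pair is consistent; merging gives y ≡ 276675 (mod 477477), where 477477 = lcm(9009, 159).
The solution is unique modulo lcm(1287, 63, 159) = 477477.

276675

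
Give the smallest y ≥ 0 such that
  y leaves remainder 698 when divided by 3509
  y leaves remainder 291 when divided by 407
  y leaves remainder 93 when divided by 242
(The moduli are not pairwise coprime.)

gcd(3509, 407) = 11 and 11 | (291 − 698), so the pair is consistent; merging gives y ≡ 698 (mod 129833), where 129833 = lcm(3509, 407).
gcd(129833, 242) = 121 and 121 | (93 − 698), so the pair is consistent; merging gives y ≡ 130531 (mod 259666), where 259666 = lcm(129833, 242).
The solution is unique modulo lcm(3509, 407, 242) = 259666.

130531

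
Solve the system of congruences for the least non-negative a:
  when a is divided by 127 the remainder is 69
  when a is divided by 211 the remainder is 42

From a ≡ 69 (mod 127) write a = 69 + 127t. Substituting into a ≡ 42 (mod 211) gives 127t ≡ 184 (mod 211), and since 127⁻¹ ≡ 108 (mod 211), t ≡ 38. Hence a ≡ 69 + 127·38 = 4895 (mod 26797).

4895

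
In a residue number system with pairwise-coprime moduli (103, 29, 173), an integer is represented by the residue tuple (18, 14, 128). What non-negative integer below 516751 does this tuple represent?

Combine the congruences pairwise.
From x ≡ 18 (mod 103) write x = 18 + 103t. Substituting into x ≡ 14 (mod 29) gives 103t ≡ 25 (mod 29), and since 16⁻¹ ≡ 20 (mod 29), t ≡ 7. Hence x ≡ 18 + 103·7 = 739 (mod 2987).
From x ≡ 739 (mod 2987) write x = 739 + 2987t. Substituting into x ≡ 128 (mod 173) gives 2987t ≡ 81 (mod 173), and since 46⁻¹ ≡ 79 (mod 173), t ≡ 171. Hence x ≡ 739 + 2987·171 = 511516 (mod 516751).

511516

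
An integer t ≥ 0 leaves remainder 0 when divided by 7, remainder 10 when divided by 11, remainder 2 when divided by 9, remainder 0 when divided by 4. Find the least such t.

560

Combine the congruences pairwise.
From t ≡ 0 (mod 7) write t = 0 + 7s. Substituting into t ≡ 10 (mod 11) gives 7s ≡ 10 (mod 11), and since 7⁻¹ ≡ 8 (mod 11), s ≡ 3. Hence t ≡ 0 + 7·3 = 21 (mod 77).
From t ≡ 21 (mod 77) write t = 21 + 77s. Substituting into t ≡ 2 (mod 9) gives 77s ≡ 8 (mod 9), and since 5⁻¹ ≡ 2 (mod 9), s ≡ 7. Hence t ≡ 21 + 77·7 = 560 (mod 693).
From t ≡ 560 (mod 693) write t = 560 + 693s. Substituting into t ≡ 0 (mod 4) gives 693s ≡ 0 (mod 4), and since 1⁻¹ ≡ 1 (mod 4), s ≡ 0. Hence t ≡ 560 + 693·0 = 560 (mod 2772).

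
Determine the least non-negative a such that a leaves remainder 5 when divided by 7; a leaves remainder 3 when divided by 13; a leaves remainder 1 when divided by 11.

The moduli are pairwise coprime; N = 7·13·11 = 1001.
N/7 = 143; 143 ≡ 3 (mod 7); 3·5 ≡ 1, so inverse 5.
N/13 = 77; 77 ≡ 12 (mod 13); 12·12 ≡ 1, so inverse 12.
N/11 = 91; 91 ≡ 3 (mod 11); 3·4 ≡ 1, so inverse 4.
a ≡ 5·143·5 + 3·77·12 + 1·91·4 = 6711.
6711 mod 1001 = 705.

705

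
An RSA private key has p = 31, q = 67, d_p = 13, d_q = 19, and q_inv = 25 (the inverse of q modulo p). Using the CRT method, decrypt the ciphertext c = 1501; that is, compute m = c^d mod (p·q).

m₁ = c^(d_p) mod p: c ≡ 13 (mod 31), and 13^13 mod 31 = 11.
m₂ = c^(d_q) mod q: c ≡ 27 (mod 67), and 27^19 mod 67 = 58.
h = q_inv·(m₁ − m₂) mod p = 25·(11 − 58) mod 31 = 3.
m = m₂ + h·q = 58 + 3·67 = 259.

259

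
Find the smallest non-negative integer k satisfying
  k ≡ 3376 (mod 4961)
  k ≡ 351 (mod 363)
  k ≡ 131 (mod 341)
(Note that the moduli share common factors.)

gcd(4961, 363) = 121 and 121 | (351 − 3376), so the pair is consistent; merging gives k ≡ 8337 (mod 14883), where 14883 = lcm(4961, 363).
gcd(14883, 341) = 11 and 11 | (131 − 8337), so the pair is consistent; merging gives k ≡ 52986 (mod 461373), where 461373 = lcm(14883, 341).
The solution is unique modulo lcm(4961, 363, 341) = 461373.

52986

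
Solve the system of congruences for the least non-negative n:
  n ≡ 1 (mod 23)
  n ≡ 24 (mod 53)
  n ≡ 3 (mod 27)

Combine the congruences pairwise.
From n ≡ 1 (mod 23) write n = 1 + 23t. Substituting into n ≡ 24 (mod 53) gives 23t ≡ 23 (mod 53), and since 23⁻¹ ≡ 30 (mod 53), t ≡ 1. Hence n ≡ 1 + 23·1 = 24 (mod 1219).
From n ≡ 24 (mod 1219) write n = 24 + 1219t. Substituting into n ≡ 3 (mod 27) gives 1219t ≡ 6 (mod 27), and since 4⁻¹ ≡ 7 (mod 27), t ≡ 15. Hence n ≡ 24 + 1219·15 = 18309 (mod 32913).

18309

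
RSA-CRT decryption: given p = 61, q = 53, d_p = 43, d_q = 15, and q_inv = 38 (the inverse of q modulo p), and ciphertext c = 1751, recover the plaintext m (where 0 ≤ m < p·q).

2081

m₁ = c^(d_p) mod p: c ≡ 43 (mod 61), and 43^43 mod 61 = 7.
m₂ = c^(d_q) mod q: c ≡ 2 (mod 53), and 2^15 mod 53 = 14.
h = q_inv·(m₁ − m₂) mod p = 38·(7 − 14) mod 61 = 39.
m = m₂ + h·q = 14 + 39·53 = 2081.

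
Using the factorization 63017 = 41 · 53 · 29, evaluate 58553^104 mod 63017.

Mod 41: 58553 ≡ 5; by Fermat, exponent reduces to 104 mod 40 = 24; 5^24 ≡ 10 (mod 41).
Mod 53: 58553 ≡ 41; since 52 | 104, by Fermat 41^104 ≡ 1 (mod 53).
Mod 29: 58553 ≡ 2; by Fermat, exponent reduces to 104 mod 28 = 20; 2^20 ≡ 23 (mod 29).
Combine by CRT: x ≡ 10 (mod 41), x ≡ 1 (mod 53), x ≡ 23 (mod 29) ⇒ x ≡ 11449 (mod 63017).

11449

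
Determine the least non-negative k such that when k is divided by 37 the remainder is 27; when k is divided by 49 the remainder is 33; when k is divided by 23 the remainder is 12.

24484

From k ≡ 27 (mod 37) write k = 27 + 37t. Substituting into k ≡ 33 (mod 49) gives 37t ≡ 6 (mod 49), and since 37⁻¹ ≡ 4 (mod 49), t ≡ 24. Hence k ≡ 27 + 37·24 = 915 (mod 1813).
From k ≡ 915 (mod 1813) write k = 915 + 1813t. Substituting into k ≡ 12 (mod 23) gives 1813t ≡ 17 (mod 23), and since 19⁻¹ ≡ 17 (mod 23), t ≡ 13. Hence k ≡ 915 + 1813·13 = 24484 (mod 41699).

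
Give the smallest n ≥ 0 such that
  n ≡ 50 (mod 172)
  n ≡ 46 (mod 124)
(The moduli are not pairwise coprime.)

3146

gcd(172, 124) = 4 and 4 | (46 − 50), so the pair is consistent; merging gives n ≡ 3146 (mod 5332), where 5332 = lcm(172, 124).
The solution is unique modulo lcm(172, 124) = 5332.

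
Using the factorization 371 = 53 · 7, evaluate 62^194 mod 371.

Mod 53: 62 ≡ 9; by Fermat, exponent reduces to 194 mod 52 = 38; 9^38 ≡ 47 (mod 53).
Mod 7: 62 ≡ 6; by Fermat, exponent reduces to 194 mod 6 = 2; 6^2 ≡ 1 (mod 7).
Combine by CRT: x ≡ 47 (mod 53), x ≡ 1 (mod 7) ⇒ x ≡ 365 (mod 371).

365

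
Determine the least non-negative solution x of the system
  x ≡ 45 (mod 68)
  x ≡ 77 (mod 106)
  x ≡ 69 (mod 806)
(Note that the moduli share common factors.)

1383165

Combine the congruences pairwise.
gcd(68, 106) = 2 and 2 | (77 − 45), so the pair is consistent; merging gives x ≡ 2833 (mod 3604), where 3604 = lcm(68, 106).
gcd(3604, 806) = 2 and 2 | (69 − 2833), so the pair is consistent; merging gives x ≡ 1383165 (mod 1452412), where 1452412 = lcm(3604, 806).
The solution is unique modulo lcm(68, 106, 806) = 1452412.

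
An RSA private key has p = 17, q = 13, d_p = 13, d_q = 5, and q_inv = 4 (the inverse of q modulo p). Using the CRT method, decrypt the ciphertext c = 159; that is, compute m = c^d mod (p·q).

m₁ = c^(d_p) mod p: c ≡ 6 (mod 17), and 6^13 mod 17 = 10.
m₂ = c^(d_q) mod q: c ≡ 3 (mod 13), and 3^5 mod 13 = 9.
h = q_inv·(m₁ − m₂) mod p = 4·(10 − 9) mod 17 = 4.
m = m₂ + h·q = 9 + 4·13 = 61.

61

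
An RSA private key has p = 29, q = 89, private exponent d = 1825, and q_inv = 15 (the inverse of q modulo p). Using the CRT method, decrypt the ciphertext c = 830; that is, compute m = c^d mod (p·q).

305

d_p = d mod (p−1) = 1825 mod 28 = 5; d_q = d mod (q−1) = 65.
m₁ = c^(d_p) mod p: c ≡ 18 (mod 29), and 18^5 mod 29 = 15.
m₂ = c^(d_q) mod q: c ≡ 29 (mod 89), and 29^65 mod 89 = 38.
h = q_inv·(m₁ − m₂) mod p = 15·(15 − 38) mod 29 = 3.
m = m₂ + h·q = 38 + 3·89 = 305.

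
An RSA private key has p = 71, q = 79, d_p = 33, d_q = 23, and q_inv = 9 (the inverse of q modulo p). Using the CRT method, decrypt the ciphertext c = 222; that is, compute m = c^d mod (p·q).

m₁ = c^(d_p) mod p: c ≡ 9 (mod 71), and 9^33 mod 71 = 64.
m₂ = c^(d_q) mod q: c ≡ 64 (mod 79), and 64^23 mod 79 = 18.
h = q_inv·(m₁ − m₂) mod p = 9·(64 − 18) mod 71 = 59.
m = m₂ + h·q = 18 + 59·79 = 4679.

4679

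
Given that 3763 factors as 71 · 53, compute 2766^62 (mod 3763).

Mod 71: 2766 ≡ 68; 68^62 ≡ 49 (mod 71).
Mod 53: 2766 ≡ 10; by Fermat, exponent reduces to 62 mod 52 = 10; 10^10 ≡ 15 (mod 53).
Combine by CRT: x ≡ 49 (mod 71), x ≡ 15 (mod 53) ⇒ x ≡ 333 (mod 3763).

333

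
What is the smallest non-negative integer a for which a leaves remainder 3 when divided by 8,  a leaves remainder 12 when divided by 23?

Combine the congruences pairwise.
From a ≡ 3 (mod 8) write a = 3 + 8t. Substituting into a ≡ 12 (mod 23) gives 8t ≡ 9 (mod 23), and since 8⁻¹ ≡ 3 (mod 23), t ≡ 4. Hence a ≡ 3 + 8·4 = 35 (mod 184).

35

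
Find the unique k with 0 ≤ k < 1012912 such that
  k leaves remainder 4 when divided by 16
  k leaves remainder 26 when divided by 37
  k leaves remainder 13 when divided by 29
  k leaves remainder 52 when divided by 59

The moduli are pairwise coprime; N = 16·37·29·59 = 1012912.
N/16 = 63307; 63307 ≡ 11 (mod 16); 11·3 ≡ 1, so inverse 3.
N/37 = 27376; 27376 ≡ 33 (mod 37); 33·9 ≡ 1, so inverse 9.
N/29 = 34928; 34928 ≡ 12 (mod 29); 12·17 ≡ 1, so inverse 17.
N/59 = 17168; 17168 ≡ 58 (mod 59); 58·58 ≡ 1, so inverse 58.
k ≡ 4·63307·3 + 26·27376·9 + 13·34928·17 + 52·17168·58 = 66663444.
66663444 mod 1012912 = 824164.

824164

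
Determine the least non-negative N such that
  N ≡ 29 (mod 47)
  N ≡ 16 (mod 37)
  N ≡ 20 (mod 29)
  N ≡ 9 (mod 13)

The moduli are pairwise coprime; M = 47·37·29·13 = 655603.
M/47 = 13949; 13949 ≡ 37 (mod 47); 37·14 ≡ 1, so inverse 14.
M/37 = 17719; 17719 ≡ 33 (mod 37); 33·9 ≡ 1, so inverse 9.
M/29 = 22607; 22607 ≡ 16 (mod 29); 16·20 ≡ 1, so inverse 20.
M/13 = 50431; 50431 ≡ 4 (mod 13); 4·10 ≡ 1, so inverse 10.
N ≡ 29·13949·14 + 16·17719·9 + 20·22607·20 + 9·50431·10 = 21796420.
21796420 mod 655603 = 161521.

161521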